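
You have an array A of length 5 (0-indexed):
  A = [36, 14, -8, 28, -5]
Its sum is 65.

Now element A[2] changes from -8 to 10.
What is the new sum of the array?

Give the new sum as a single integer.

Answer: 83

Derivation:
Old value at index 2: -8
New value at index 2: 10
Delta = 10 - -8 = 18
New sum = old_sum + delta = 65 + (18) = 83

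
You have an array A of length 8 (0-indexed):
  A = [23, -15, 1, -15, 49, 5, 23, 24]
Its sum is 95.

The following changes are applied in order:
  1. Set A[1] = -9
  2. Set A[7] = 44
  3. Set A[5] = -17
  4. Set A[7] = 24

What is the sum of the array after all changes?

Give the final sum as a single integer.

Initial sum: 95
Change 1: A[1] -15 -> -9, delta = 6, sum = 101
Change 2: A[7] 24 -> 44, delta = 20, sum = 121
Change 3: A[5] 5 -> -17, delta = -22, sum = 99
Change 4: A[7] 44 -> 24, delta = -20, sum = 79

Answer: 79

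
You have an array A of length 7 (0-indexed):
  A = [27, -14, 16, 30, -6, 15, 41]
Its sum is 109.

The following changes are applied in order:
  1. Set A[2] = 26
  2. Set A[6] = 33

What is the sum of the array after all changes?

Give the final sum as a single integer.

Answer: 111

Derivation:
Initial sum: 109
Change 1: A[2] 16 -> 26, delta = 10, sum = 119
Change 2: A[6] 41 -> 33, delta = -8, sum = 111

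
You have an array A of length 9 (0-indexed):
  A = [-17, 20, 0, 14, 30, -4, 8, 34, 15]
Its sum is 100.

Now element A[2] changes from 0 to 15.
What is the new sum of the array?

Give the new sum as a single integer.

Answer: 115

Derivation:
Old value at index 2: 0
New value at index 2: 15
Delta = 15 - 0 = 15
New sum = old_sum + delta = 100 + (15) = 115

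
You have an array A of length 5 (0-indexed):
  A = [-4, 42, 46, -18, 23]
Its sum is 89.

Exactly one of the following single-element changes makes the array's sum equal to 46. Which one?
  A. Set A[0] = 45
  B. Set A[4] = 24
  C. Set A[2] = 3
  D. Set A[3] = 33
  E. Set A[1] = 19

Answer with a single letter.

Answer: C

Derivation:
Option A: A[0] -4->45, delta=49, new_sum=89+(49)=138
Option B: A[4] 23->24, delta=1, new_sum=89+(1)=90
Option C: A[2] 46->3, delta=-43, new_sum=89+(-43)=46 <-- matches target
Option D: A[3] -18->33, delta=51, new_sum=89+(51)=140
Option E: A[1] 42->19, delta=-23, new_sum=89+(-23)=66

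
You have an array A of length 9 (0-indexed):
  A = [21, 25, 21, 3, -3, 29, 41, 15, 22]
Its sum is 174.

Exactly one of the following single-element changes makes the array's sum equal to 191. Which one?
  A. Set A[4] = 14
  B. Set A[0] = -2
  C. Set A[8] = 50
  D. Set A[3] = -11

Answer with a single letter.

Answer: A

Derivation:
Option A: A[4] -3->14, delta=17, new_sum=174+(17)=191 <-- matches target
Option B: A[0] 21->-2, delta=-23, new_sum=174+(-23)=151
Option C: A[8] 22->50, delta=28, new_sum=174+(28)=202
Option D: A[3] 3->-11, delta=-14, new_sum=174+(-14)=160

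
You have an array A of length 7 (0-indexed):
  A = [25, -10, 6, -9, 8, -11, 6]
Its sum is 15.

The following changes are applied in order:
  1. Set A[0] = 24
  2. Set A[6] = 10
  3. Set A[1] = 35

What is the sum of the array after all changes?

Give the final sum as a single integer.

Initial sum: 15
Change 1: A[0] 25 -> 24, delta = -1, sum = 14
Change 2: A[6] 6 -> 10, delta = 4, sum = 18
Change 3: A[1] -10 -> 35, delta = 45, sum = 63

Answer: 63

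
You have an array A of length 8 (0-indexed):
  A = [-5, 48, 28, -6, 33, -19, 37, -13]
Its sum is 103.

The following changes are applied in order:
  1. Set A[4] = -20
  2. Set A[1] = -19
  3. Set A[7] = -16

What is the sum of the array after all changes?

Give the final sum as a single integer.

Answer: -20

Derivation:
Initial sum: 103
Change 1: A[4] 33 -> -20, delta = -53, sum = 50
Change 2: A[1] 48 -> -19, delta = -67, sum = -17
Change 3: A[7] -13 -> -16, delta = -3, sum = -20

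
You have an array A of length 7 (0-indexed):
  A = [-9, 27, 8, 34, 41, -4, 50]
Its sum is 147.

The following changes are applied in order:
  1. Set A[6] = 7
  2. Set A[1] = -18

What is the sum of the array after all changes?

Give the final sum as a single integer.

Answer: 59

Derivation:
Initial sum: 147
Change 1: A[6] 50 -> 7, delta = -43, sum = 104
Change 2: A[1] 27 -> -18, delta = -45, sum = 59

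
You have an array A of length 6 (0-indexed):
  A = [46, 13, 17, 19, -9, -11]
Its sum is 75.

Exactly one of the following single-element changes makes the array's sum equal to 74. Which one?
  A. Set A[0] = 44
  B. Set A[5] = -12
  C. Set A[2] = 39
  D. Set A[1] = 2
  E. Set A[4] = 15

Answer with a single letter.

Answer: B

Derivation:
Option A: A[0] 46->44, delta=-2, new_sum=75+(-2)=73
Option B: A[5] -11->-12, delta=-1, new_sum=75+(-1)=74 <-- matches target
Option C: A[2] 17->39, delta=22, new_sum=75+(22)=97
Option D: A[1] 13->2, delta=-11, new_sum=75+(-11)=64
Option E: A[4] -9->15, delta=24, new_sum=75+(24)=99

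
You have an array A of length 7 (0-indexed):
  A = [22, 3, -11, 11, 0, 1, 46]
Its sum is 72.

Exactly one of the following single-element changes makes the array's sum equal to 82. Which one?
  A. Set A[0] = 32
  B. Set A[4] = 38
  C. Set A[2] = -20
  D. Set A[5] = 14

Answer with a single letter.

Option A: A[0] 22->32, delta=10, new_sum=72+(10)=82 <-- matches target
Option B: A[4] 0->38, delta=38, new_sum=72+(38)=110
Option C: A[2] -11->-20, delta=-9, new_sum=72+(-9)=63
Option D: A[5] 1->14, delta=13, new_sum=72+(13)=85

Answer: A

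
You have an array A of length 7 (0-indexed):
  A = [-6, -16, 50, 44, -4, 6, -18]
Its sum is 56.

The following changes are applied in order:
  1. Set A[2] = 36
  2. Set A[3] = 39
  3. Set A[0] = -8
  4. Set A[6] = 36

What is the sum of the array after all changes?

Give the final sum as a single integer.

Initial sum: 56
Change 1: A[2] 50 -> 36, delta = -14, sum = 42
Change 2: A[3] 44 -> 39, delta = -5, sum = 37
Change 3: A[0] -6 -> -8, delta = -2, sum = 35
Change 4: A[6] -18 -> 36, delta = 54, sum = 89

Answer: 89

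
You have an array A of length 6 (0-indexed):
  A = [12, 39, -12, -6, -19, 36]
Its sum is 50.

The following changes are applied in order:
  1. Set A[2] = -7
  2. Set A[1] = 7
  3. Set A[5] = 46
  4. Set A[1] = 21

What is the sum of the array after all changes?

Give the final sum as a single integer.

Initial sum: 50
Change 1: A[2] -12 -> -7, delta = 5, sum = 55
Change 2: A[1] 39 -> 7, delta = -32, sum = 23
Change 3: A[5] 36 -> 46, delta = 10, sum = 33
Change 4: A[1] 7 -> 21, delta = 14, sum = 47

Answer: 47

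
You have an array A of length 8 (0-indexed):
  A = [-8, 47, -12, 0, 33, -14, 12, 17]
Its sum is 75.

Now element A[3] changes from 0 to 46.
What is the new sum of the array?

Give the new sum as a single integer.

Old value at index 3: 0
New value at index 3: 46
Delta = 46 - 0 = 46
New sum = old_sum + delta = 75 + (46) = 121

Answer: 121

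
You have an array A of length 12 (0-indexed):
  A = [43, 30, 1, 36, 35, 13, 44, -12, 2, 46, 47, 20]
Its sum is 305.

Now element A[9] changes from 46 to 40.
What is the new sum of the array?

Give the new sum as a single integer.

Answer: 299

Derivation:
Old value at index 9: 46
New value at index 9: 40
Delta = 40 - 46 = -6
New sum = old_sum + delta = 305 + (-6) = 299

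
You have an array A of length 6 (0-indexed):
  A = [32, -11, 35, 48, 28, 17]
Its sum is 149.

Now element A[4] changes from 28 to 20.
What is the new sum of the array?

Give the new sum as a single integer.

Answer: 141

Derivation:
Old value at index 4: 28
New value at index 4: 20
Delta = 20 - 28 = -8
New sum = old_sum + delta = 149 + (-8) = 141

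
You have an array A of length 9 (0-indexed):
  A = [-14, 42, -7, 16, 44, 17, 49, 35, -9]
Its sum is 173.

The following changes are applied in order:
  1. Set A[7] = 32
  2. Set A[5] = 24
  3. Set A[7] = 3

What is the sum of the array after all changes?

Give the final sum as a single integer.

Initial sum: 173
Change 1: A[7] 35 -> 32, delta = -3, sum = 170
Change 2: A[5] 17 -> 24, delta = 7, sum = 177
Change 3: A[7] 32 -> 3, delta = -29, sum = 148

Answer: 148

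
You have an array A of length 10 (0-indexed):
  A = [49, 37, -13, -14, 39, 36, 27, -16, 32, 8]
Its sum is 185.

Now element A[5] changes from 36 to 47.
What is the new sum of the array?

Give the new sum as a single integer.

Answer: 196

Derivation:
Old value at index 5: 36
New value at index 5: 47
Delta = 47 - 36 = 11
New sum = old_sum + delta = 185 + (11) = 196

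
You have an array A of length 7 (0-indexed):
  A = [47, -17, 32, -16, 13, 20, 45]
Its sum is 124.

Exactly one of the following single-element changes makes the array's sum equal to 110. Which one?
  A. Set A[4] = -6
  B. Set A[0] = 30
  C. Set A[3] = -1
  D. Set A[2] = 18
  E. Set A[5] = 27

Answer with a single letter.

Option A: A[4] 13->-6, delta=-19, new_sum=124+(-19)=105
Option B: A[0] 47->30, delta=-17, new_sum=124+(-17)=107
Option C: A[3] -16->-1, delta=15, new_sum=124+(15)=139
Option D: A[2] 32->18, delta=-14, new_sum=124+(-14)=110 <-- matches target
Option E: A[5] 20->27, delta=7, new_sum=124+(7)=131

Answer: D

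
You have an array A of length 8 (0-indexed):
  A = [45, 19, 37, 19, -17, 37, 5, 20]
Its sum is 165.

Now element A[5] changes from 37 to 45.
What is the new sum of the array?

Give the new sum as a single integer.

Old value at index 5: 37
New value at index 5: 45
Delta = 45 - 37 = 8
New sum = old_sum + delta = 165 + (8) = 173

Answer: 173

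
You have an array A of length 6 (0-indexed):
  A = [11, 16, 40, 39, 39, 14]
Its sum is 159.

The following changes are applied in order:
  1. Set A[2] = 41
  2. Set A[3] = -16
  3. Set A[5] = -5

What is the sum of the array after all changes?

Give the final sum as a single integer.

Answer: 86

Derivation:
Initial sum: 159
Change 1: A[2] 40 -> 41, delta = 1, sum = 160
Change 2: A[3] 39 -> -16, delta = -55, sum = 105
Change 3: A[5] 14 -> -5, delta = -19, sum = 86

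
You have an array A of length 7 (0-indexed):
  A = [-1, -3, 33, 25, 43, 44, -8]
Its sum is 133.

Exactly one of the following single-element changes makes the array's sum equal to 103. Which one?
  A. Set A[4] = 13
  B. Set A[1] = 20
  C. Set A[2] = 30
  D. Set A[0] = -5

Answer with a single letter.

Option A: A[4] 43->13, delta=-30, new_sum=133+(-30)=103 <-- matches target
Option B: A[1] -3->20, delta=23, new_sum=133+(23)=156
Option C: A[2] 33->30, delta=-3, new_sum=133+(-3)=130
Option D: A[0] -1->-5, delta=-4, new_sum=133+(-4)=129

Answer: A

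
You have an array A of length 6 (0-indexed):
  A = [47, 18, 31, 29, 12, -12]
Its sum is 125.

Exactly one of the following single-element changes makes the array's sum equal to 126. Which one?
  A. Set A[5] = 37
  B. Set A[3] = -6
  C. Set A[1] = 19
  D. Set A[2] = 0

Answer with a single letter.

Option A: A[5] -12->37, delta=49, new_sum=125+(49)=174
Option B: A[3] 29->-6, delta=-35, new_sum=125+(-35)=90
Option C: A[1] 18->19, delta=1, new_sum=125+(1)=126 <-- matches target
Option D: A[2] 31->0, delta=-31, new_sum=125+(-31)=94

Answer: C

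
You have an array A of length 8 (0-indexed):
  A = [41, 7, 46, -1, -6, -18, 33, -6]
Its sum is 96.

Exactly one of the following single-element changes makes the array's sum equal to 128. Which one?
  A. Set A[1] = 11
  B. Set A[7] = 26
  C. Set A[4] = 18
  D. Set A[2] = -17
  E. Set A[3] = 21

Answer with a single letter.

Option A: A[1] 7->11, delta=4, new_sum=96+(4)=100
Option B: A[7] -6->26, delta=32, new_sum=96+(32)=128 <-- matches target
Option C: A[4] -6->18, delta=24, new_sum=96+(24)=120
Option D: A[2] 46->-17, delta=-63, new_sum=96+(-63)=33
Option E: A[3] -1->21, delta=22, new_sum=96+(22)=118

Answer: B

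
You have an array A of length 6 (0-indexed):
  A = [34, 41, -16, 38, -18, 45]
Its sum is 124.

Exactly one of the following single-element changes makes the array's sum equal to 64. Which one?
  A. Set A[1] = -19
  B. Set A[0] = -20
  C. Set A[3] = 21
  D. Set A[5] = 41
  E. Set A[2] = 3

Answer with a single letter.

Option A: A[1] 41->-19, delta=-60, new_sum=124+(-60)=64 <-- matches target
Option B: A[0] 34->-20, delta=-54, new_sum=124+(-54)=70
Option C: A[3] 38->21, delta=-17, new_sum=124+(-17)=107
Option D: A[5] 45->41, delta=-4, new_sum=124+(-4)=120
Option E: A[2] -16->3, delta=19, new_sum=124+(19)=143

Answer: A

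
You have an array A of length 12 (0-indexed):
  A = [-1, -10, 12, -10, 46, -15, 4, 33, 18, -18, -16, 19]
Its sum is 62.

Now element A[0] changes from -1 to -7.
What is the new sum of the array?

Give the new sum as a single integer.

Answer: 56

Derivation:
Old value at index 0: -1
New value at index 0: -7
Delta = -7 - -1 = -6
New sum = old_sum + delta = 62 + (-6) = 56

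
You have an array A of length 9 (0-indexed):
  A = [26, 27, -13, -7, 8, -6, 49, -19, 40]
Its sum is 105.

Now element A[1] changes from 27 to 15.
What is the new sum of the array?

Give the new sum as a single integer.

Old value at index 1: 27
New value at index 1: 15
Delta = 15 - 27 = -12
New sum = old_sum + delta = 105 + (-12) = 93

Answer: 93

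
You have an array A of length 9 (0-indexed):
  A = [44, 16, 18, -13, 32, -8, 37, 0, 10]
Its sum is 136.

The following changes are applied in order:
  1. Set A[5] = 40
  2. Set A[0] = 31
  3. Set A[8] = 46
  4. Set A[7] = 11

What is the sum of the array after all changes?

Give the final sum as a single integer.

Answer: 218

Derivation:
Initial sum: 136
Change 1: A[5] -8 -> 40, delta = 48, sum = 184
Change 2: A[0] 44 -> 31, delta = -13, sum = 171
Change 3: A[8] 10 -> 46, delta = 36, sum = 207
Change 4: A[7] 0 -> 11, delta = 11, sum = 218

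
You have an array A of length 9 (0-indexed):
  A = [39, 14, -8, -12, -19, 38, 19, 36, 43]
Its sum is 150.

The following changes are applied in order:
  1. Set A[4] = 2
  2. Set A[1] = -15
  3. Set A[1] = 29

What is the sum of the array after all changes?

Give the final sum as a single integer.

Initial sum: 150
Change 1: A[4] -19 -> 2, delta = 21, sum = 171
Change 2: A[1] 14 -> -15, delta = -29, sum = 142
Change 3: A[1] -15 -> 29, delta = 44, sum = 186

Answer: 186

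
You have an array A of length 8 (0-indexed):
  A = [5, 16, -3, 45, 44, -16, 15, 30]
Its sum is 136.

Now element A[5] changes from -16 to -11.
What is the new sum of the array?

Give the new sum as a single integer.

Old value at index 5: -16
New value at index 5: -11
Delta = -11 - -16 = 5
New sum = old_sum + delta = 136 + (5) = 141

Answer: 141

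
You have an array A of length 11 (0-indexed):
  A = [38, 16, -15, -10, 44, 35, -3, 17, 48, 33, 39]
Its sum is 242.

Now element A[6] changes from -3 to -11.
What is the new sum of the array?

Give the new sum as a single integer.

Answer: 234

Derivation:
Old value at index 6: -3
New value at index 6: -11
Delta = -11 - -3 = -8
New sum = old_sum + delta = 242 + (-8) = 234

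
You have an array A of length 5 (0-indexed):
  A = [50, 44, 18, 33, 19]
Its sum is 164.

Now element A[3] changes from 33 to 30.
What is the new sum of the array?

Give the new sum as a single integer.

Answer: 161

Derivation:
Old value at index 3: 33
New value at index 3: 30
Delta = 30 - 33 = -3
New sum = old_sum + delta = 164 + (-3) = 161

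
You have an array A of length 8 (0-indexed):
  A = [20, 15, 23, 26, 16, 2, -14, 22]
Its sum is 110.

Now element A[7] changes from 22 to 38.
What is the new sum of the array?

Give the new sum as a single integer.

Answer: 126

Derivation:
Old value at index 7: 22
New value at index 7: 38
Delta = 38 - 22 = 16
New sum = old_sum + delta = 110 + (16) = 126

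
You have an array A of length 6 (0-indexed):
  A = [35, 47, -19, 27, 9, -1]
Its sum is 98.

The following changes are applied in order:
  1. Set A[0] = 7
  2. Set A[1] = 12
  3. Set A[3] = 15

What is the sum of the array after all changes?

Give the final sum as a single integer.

Answer: 23

Derivation:
Initial sum: 98
Change 1: A[0] 35 -> 7, delta = -28, sum = 70
Change 2: A[1] 47 -> 12, delta = -35, sum = 35
Change 3: A[3] 27 -> 15, delta = -12, sum = 23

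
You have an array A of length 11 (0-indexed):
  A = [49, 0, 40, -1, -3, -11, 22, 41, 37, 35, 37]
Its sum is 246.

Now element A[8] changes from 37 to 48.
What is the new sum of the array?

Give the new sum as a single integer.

Old value at index 8: 37
New value at index 8: 48
Delta = 48 - 37 = 11
New sum = old_sum + delta = 246 + (11) = 257

Answer: 257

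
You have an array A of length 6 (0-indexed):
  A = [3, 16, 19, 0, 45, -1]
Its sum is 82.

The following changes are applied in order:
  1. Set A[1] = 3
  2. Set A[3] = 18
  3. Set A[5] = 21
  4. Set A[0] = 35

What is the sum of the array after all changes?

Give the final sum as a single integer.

Initial sum: 82
Change 1: A[1] 16 -> 3, delta = -13, sum = 69
Change 2: A[3] 0 -> 18, delta = 18, sum = 87
Change 3: A[5] -1 -> 21, delta = 22, sum = 109
Change 4: A[0] 3 -> 35, delta = 32, sum = 141

Answer: 141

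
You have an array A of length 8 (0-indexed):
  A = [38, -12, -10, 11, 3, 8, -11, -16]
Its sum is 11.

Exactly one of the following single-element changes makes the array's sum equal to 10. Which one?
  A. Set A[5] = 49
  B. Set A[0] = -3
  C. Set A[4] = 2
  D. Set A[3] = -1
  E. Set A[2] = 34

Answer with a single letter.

Answer: C

Derivation:
Option A: A[5] 8->49, delta=41, new_sum=11+(41)=52
Option B: A[0] 38->-3, delta=-41, new_sum=11+(-41)=-30
Option C: A[4] 3->2, delta=-1, new_sum=11+(-1)=10 <-- matches target
Option D: A[3] 11->-1, delta=-12, new_sum=11+(-12)=-1
Option E: A[2] -10->34, delta=44, new_sum=11+(44)=55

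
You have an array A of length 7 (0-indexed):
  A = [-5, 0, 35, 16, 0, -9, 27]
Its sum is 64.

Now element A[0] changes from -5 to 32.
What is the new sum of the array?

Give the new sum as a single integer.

Answer: 101

Derivation:
Old value at index 0: -5
New value at index 0: 32
Delta = 32 - -5 = 37
New sum = old_sum + delta = 64 + (37) = 101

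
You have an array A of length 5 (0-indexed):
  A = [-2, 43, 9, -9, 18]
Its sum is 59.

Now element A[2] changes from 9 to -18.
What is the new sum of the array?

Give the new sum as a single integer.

Answer: 32

Derivation:
Old value at index 2: 9
New value at index 2: -18
Delta = -18 - 9 = -27
New sum = old_sum + delta = 59 + (-27) = 32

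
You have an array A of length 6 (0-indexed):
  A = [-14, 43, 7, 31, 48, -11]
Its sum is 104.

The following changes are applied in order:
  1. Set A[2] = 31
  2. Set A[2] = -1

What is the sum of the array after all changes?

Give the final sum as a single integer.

Initial sum: 104
Change 1: A[2] 7 -> 31, delta = 24, sum = 128
Change 2: A[2] 31 -> -1, delta = -32, sum = 96

Answer: 96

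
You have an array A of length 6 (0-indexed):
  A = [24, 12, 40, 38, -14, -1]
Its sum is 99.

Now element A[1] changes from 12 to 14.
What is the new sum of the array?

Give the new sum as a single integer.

Answer: 101

Derivation:
Old value at index 1: 12
New value at index 1: 14
Delta = 14 - 12 = 2
New sum = old_sum + delta = 99 + (2) = 101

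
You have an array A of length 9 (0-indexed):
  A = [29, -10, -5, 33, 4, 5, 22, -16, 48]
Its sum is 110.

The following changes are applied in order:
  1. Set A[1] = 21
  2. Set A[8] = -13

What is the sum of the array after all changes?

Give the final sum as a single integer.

Answer: 80

Derivation:
Initial sum: 110
Change 1: A[1] -10 -> 21, delta = 31, sum = 141
Change 2: A[8] 48 -> -13, delta = -61, sum = 80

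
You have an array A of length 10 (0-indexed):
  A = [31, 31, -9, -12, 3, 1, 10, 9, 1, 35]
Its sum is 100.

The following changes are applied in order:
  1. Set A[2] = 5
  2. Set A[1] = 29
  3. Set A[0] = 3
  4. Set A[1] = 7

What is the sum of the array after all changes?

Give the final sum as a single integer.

Answer: 62

Derivation:
Initial sum: 100
Change 1: A[2] -9 -> 5, delta = 14, sum = 114
Change 2: A[1] 31 -> 29, delta = -2, sum = 112
Change 3: A[0] 31 -> 3, delta = -28, sum = 84
Change 4: A[1] 29 -> 7, delta = -22, sum = 62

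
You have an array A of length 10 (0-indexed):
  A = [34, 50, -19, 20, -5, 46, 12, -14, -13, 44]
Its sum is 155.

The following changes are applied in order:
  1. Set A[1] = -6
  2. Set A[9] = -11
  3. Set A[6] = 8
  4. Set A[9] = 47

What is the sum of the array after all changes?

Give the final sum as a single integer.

Answer: 98

Derivation:
Initial sum: 155
Change 1: A[1] 50 -> -6, delta = -56, sum = 99
Change 2: A[9] 44 -> -11, delta = -55, sum = 44
Change 3: A[6] 12 -> 8, delta = -4, sum = 40
Change 4: A[9] -11 -> 47, delta = 58, sum = 98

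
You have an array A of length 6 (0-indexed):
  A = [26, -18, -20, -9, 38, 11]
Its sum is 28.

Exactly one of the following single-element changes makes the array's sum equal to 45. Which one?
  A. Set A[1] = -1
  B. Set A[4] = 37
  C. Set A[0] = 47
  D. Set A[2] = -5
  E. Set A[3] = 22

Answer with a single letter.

Option A: A[1] -18->-1, delta=17, new_sum=28+(17)=45 <-- matches target
Option B: A[4] 38->37, delta=-1, new_sum=28+(-1)=27
Option C: A[0] 26->47, delta=21, new_sum=28+(21)=49
Option D: A[2] -20->-5, delta=15, new_sum=28+(15)=43
Option E: A[3] -9->22, delta=31, new_sum=28+(31)=59

Answer: A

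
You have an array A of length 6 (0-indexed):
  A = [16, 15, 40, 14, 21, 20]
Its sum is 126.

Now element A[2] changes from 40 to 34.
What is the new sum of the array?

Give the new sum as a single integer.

Old value at index 2: 40
New value at index 2: 34
Delta = 34 - 40 = -6
New sum = old_sum + delta = 126 + (-6) = 120

Answer: 120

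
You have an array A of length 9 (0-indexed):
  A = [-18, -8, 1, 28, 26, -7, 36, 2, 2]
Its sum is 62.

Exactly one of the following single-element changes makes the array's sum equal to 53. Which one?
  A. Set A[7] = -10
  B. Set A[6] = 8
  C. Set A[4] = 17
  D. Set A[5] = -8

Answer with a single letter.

Option A: A[7] 2->-10, delta=-12, new_sum=62+(-12)=50
Option B: A[6] 36->8, delta=-28, new_sum=62+(-28)=34
Option C: A[4] 26->17, delta=-9, new_sum=62+(-9)=53 <-- matches target
Option D: A[5] -7->-8, delta=-1, new_sum=62+(-1)=61

Answer: C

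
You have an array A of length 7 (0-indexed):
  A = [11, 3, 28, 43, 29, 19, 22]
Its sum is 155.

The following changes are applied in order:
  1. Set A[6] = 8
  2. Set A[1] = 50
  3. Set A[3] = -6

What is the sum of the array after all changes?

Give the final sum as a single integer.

Answer: 139

Derivation:
Initial sum: 155
Change 1: A[6] 22 -> 8, delta = -14, sum = 141
Change 2: A[1] 3 -> 50, delta = 47, sum = 188
Change 3: A[3] 43 -> -6, delta = -49, sum = 139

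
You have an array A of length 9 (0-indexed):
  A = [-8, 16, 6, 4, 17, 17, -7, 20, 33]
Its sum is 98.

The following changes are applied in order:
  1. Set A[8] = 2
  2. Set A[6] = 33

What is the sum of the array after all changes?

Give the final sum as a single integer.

Initial sum: 98
Change 1: A[8] 33 -> 2, delta = -31, sum = 67
Change 2: A[6] -7 -> 33, delta = 40, sum = 107

Answer: 107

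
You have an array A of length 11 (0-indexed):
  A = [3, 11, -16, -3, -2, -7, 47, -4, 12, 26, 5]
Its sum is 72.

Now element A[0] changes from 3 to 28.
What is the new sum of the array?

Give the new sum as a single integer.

Answer: 97

Derivation:
Old value at index 0: 3
New value at index 0: 28
Delta = 28 - 3 = 25
New sum = old_sum + delta = 72 + (25) = 97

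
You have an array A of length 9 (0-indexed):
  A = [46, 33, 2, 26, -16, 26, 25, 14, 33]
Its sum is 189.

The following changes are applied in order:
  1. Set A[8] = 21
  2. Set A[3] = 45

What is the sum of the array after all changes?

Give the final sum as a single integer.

Answer: 196

Derivation:
Initial sum: 189
Change 1: A[8] 33 -> 21, delta = -12, sum = 177
Change 2: A[3] 26 -> 45, delta = 19, sum = 196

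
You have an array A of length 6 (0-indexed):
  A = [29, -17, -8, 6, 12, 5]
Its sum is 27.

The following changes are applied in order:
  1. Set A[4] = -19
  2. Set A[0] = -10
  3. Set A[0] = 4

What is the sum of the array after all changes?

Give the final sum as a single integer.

Answer: -29

Derivation:
Initial sum: 27
Change 1: A[4] 12 -> -19, delta = -31, sum = -4
Change 2: A[0] 29 -> -10, delta = -39, sum = -43
Change 3: A[0] -10 -> 4, delta = 14, sum = -29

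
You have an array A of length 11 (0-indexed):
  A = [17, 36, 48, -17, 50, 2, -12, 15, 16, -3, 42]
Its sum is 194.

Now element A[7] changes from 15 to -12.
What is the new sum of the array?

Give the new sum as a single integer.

Old value at index 7: 15
New value at index 7: -12
Delta = -12 - 15 = -27
New sum = old_sum + delta = 194 + (-27) = 167

Answer: 167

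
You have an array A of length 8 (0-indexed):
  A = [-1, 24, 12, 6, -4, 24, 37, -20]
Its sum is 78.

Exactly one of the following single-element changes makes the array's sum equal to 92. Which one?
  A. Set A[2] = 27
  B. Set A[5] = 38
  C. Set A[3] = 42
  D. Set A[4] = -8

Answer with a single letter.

Option A: A[2] 12->27, delta=15, new_sum=78+(15)=93
Option B: A[5] 24->38, delta=14, new_sum=78+(14)=92 <-- matches target
Option C: A[3] 6->42, delta=36, new_sum=78+(36)=114
Option D: A[4] -4->-8, delta=-4, new_sum=78+(-4)=74

Answer: B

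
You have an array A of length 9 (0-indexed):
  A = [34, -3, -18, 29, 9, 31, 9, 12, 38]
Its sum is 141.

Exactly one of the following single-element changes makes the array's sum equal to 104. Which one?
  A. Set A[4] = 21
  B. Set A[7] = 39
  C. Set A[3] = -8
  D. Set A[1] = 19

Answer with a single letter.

Answer: C

Derivation:
Option A: A[4] 9->21, delta=12, new_sum=141+(12)=153
Option B: A[7] 12->39, delta=27, new_sum=141+(27)=168
Option C: A[3] 29->-8, delta=-37, new_sum=141+(-37)=104 <-- matches target
Option D: A[1] -3->19, delta=22, new_sum=141+(22)=163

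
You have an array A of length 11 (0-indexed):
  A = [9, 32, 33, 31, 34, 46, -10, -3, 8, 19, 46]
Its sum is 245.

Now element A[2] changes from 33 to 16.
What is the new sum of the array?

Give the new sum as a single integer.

Old value at index 2: 33
New value at index 2: 16
Delta = 16 - 33 = -17
New sum = old_sum + delta = 245 + (-17) = 228

Answer: 228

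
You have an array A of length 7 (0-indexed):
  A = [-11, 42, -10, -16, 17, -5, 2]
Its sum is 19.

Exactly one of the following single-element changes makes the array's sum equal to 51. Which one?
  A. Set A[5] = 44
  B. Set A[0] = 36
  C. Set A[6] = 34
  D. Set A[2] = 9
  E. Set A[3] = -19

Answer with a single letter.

Option A: A[5] -5->44, delta=49, new_sum=19+(49)=68
Option B: A[0] -11->36, delta=47, new_sum=19+(47)=66
Option C: A[6] 2->34, delta=32, new_sum=19+(32)=51 <-- matches target
Option D: A[2] -10->9, delta=19, new_sum=19+(19)=38
Option E: A[3] -16->-19, delta=-3, new_sum=19+(-3)=16

Answer: C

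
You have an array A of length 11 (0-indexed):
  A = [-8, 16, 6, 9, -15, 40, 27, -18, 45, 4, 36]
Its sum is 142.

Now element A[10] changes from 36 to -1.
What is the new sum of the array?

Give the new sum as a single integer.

Old value at index 10: 36
New value at index 10: -1
Delta = -1 - 36 = -37
New sum = old_sum + delta = 142 + (-37) = 105

Answer: 105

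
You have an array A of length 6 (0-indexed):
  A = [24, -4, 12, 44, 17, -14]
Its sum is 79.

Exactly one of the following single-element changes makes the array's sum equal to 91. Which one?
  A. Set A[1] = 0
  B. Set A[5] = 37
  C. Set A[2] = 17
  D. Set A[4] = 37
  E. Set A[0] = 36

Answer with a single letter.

Option A: A[1] -4->0, delta=4, new_sum=79+(4)=83
Option B: A[5] -14->37, delta=51, new_sum=79+(51)=130
Option C: A[2] 12->17, delta=5, new_sum=79+(5)=84
Option D: A[4] 17->37, delta=20, new_sum=79+(20)=99
Option E: A[0] 24->36, delta=12, new_sum=79+(12)=91 <-- matches target

Answer: E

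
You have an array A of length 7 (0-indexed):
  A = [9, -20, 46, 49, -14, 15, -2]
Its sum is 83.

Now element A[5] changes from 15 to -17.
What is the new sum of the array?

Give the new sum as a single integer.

Old value at index 5: 15
New value at index 5: -17
Delta = -17 - 15 = -32
New sum = old_sum + delta = 83 + (-32) = 51

Answer: 51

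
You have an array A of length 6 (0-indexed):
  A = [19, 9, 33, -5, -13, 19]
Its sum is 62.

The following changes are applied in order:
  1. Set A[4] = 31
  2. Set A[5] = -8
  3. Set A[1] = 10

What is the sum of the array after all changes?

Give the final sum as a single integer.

Answer: 80

Derivation:
Initial sum: 62
Change 1: A[4] -13 -> 31, delta = 44, sum = 106
Change 2: A[5] 19 -> -8, delta = -27, sum = 79
Change 3: A[1] 9 -> 10, delta = 1, sum = 80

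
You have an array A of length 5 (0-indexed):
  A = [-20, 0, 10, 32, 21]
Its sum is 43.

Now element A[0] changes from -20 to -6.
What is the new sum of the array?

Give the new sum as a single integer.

Answer: 57

Derivation:
Old value at index 0: -20
New value at index 0: -6
Delta = -6 - -20 = 14
New sum = old_sum + delta = 43 + (14) = 57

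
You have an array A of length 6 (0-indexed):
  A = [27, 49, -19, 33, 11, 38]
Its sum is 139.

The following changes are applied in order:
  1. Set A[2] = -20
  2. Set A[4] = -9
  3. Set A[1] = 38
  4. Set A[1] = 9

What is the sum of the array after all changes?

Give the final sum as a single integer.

Answer: 78

Derivation:
Initial sum: 139
Change 1: A[2] -19 -> -20, delta = -1, sum = 138
Change 2: A[4] 11 -> -9, delta = -20, sum = 118
Change 3: A[1] 49 -> 38, delta = -11, sum = 107
Change 4: A[1] 38 -> 9, delta = -29, sum = 78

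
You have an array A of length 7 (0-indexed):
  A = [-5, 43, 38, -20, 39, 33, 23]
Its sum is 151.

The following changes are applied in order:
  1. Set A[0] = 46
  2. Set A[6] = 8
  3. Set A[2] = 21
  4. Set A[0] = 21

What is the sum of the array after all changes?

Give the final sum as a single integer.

Answer: 145

Derivation:
Initial sum: 151
Change 1: A[0] -5 -> 46, delta = 51, sum = 202
Change 2: A[6] 23 -> 8, delta = -15, sum = 187
Change 3: A[2] 38 -> 21, delta = -17, sum = 170
Change 4: A[0] 46 -> 21, delta = -25, sum = 145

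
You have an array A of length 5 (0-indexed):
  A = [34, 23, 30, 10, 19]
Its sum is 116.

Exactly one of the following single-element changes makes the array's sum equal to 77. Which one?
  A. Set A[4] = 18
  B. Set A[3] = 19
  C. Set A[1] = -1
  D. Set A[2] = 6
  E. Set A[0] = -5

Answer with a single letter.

Option A: A[4] 19->18, delta=-1, new_sum=116+(-1)=115
Option B: A[3] 10->19, delta=9, new_sum=116+(9)=125
Option C: A[1] 23->-1, delta=-24, new_sum=116+(-24)=92
Option D: A[2] 30->6, delta=-24, new_sum=116+(-24)=92
Option E: A[0] 34->-5, delta=-39, new_sum=116+(-39)=77 <-- matches target

Answer: E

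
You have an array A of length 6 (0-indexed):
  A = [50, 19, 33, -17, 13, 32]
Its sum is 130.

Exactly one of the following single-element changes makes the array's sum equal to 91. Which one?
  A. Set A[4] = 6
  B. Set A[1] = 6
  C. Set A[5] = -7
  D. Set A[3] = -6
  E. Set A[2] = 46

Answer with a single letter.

Answer: C

Derivation:
Option A: A[4] 13->6, delta=-7, new_sum=130+(-7)=123
Option B: A[1] 19->6, delta=-13, new_sum=130+(-13)=117
Option C: A[5] 32->-7, delta=-39, new_sum=130+(-39)=91 <-- matches target
Option D: A[3] -17->-6, delta=11, new_sum=130+(11)=141
Option E: A[2] 33->46, delta=13, new_sum=130+(13)=143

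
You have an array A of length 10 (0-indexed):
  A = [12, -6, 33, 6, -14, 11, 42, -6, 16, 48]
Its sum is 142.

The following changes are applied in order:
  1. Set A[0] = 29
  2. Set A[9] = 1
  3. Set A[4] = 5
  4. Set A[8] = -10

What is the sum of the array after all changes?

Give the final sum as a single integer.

Answer: 105

Derivation:
Initial sum: 142
Change 1: A[0] 12 -> 29, delta = 17, sum = 159
Change 2: A[9] 48 -> 1, delta = -47, sum = 112
Change 3: A[4] -14 -> 5, delta = 19, sum = 131
Change 4: A[8] 16 -> -10, delta = -26, sum = 105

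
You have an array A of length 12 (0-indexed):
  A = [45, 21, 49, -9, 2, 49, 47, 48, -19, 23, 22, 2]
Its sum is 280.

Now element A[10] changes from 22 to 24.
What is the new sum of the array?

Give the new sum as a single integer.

Answer: 282

Derivation:
Old value at index 10: 22
New value at index 10: 24
Delta = 24 - 22 = 2
New sum = old_sum + delta = 280 + (2) = 282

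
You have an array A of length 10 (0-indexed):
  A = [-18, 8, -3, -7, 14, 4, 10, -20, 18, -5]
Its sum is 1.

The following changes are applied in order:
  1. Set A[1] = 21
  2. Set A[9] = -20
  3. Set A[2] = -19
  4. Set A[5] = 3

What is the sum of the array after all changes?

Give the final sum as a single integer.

Initial sum: 1
Change 1: A[1] 8 -> 21, delta = 13, sum = 14
Change 2: A[9] -5 -> -20, delta = -15, sum = -1
Change 3: A[2] -3 -> -19, delta = -16, sum = -17
Change 4: A[5] 4 -> 3, delta = -1, sum = -18

Answer: -18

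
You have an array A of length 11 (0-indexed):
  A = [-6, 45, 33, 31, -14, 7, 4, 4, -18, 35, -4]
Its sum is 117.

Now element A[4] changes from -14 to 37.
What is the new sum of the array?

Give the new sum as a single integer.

Old value at index 4: -14
New value at index 4: 37
Delta = 37 - -14 = 51
New sum = old_sum + delta = 117 + (51) = 168

Answer: 168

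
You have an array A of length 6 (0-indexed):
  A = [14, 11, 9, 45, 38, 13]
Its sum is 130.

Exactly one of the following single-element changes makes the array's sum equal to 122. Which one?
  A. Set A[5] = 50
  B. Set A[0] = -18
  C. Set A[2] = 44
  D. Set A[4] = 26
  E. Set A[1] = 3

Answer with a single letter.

Option A: A[5] 13->50, delta=37, new_sum=130+(37)=167
Option B: A[0] 14->-18, delta=-32, new_sum=130+(-32)=98
Option C: A[2] 9->44, delta=35, new_sum=130+(35)=165
Option D: A[4] 38->26, delta=-12, new_sum=130+(-12)=118
Option E: A[1] 11->3, delta=-8, new_sum=130+(-8)=122 <-- matches target

Answer: E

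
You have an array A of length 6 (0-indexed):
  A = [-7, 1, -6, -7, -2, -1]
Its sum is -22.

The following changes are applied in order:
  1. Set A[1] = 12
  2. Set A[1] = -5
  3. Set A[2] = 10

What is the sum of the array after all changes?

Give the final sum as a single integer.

Initial sum: -22
Change 1: A[1] 1 -> 12, delta = 11, sum = -11
Change 2: A[1] 12 -> -5, delta = -17, sum = -28
Change 3: A[2] -6 -> 10, delta = 16, sum = -12

Answer: -12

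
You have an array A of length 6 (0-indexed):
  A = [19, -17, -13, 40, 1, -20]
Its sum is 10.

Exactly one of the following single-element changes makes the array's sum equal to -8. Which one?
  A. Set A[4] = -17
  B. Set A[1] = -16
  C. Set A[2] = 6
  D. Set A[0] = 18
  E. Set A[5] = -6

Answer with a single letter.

Option A: A[4] 1->-17, delta=-18, new_sum=10+(-18)=-8 <-- matches target
Option B: A[1] -17->-16, delta=1, new_sum=10+(1)=11
Option C: A[2] -13->6, delta=19, new_sum=10+(19)=29
Option D: A[0] 19->18, delta=-1, new_sum=10+(-1)=9
Option E: A[5] -20->-6, delta=14, new_sum=10+(14)=24

Answer: A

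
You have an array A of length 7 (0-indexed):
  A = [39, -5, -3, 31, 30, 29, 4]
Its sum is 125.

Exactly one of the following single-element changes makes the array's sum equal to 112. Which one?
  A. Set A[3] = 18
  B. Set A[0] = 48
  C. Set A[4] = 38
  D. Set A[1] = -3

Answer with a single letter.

Option A: A[3] 31->18, delta=-13, new_sum=125+(-13)=112 <-- matches target
Option B: A[0] 39->48, delta=9, new_sum=125+(9)=134
Option C: A[4] 30->38, delta=8, new_sum=125+(8)=133
Option D: A[1] -5->-3, delta=2, new_sum=125+(2)=127

Answer: A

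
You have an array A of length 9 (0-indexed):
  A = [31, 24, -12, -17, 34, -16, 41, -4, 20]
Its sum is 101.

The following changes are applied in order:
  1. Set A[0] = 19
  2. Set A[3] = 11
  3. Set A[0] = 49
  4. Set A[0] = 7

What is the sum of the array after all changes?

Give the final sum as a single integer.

Answer: 105

Derivation:
Initial sum: 101
Change 1: A[0] 31 -> 19, delta = -12, sum = 89
Change 2: A[3] -17 -> 11, delta = 28, sum = 117
Change 3: A[0] 19 -> 49, delta = 30, sum = 147
Change 4: A[0] 49 -> 7, delta = -42, sum = 105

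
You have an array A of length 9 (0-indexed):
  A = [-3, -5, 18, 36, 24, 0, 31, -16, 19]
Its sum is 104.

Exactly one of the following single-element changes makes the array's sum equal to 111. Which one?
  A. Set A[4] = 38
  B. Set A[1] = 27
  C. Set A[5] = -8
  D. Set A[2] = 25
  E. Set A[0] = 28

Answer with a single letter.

Option A: A[4] 24->38, delta=14, new_sum=104+(14)=118
Option B: A[1] -5->27, delta=32, new_sum=104+(32)=136
Option C: A[5] 0->-8, delta=-8, new_sum=104+(-8)=96
Option D: A[2] 18->25, delta=7, new_sum=104+(7)=111 <-- matches target
Option E: A[0] -3->28, delta=31, new_sum=104+(31)=135

Answer: D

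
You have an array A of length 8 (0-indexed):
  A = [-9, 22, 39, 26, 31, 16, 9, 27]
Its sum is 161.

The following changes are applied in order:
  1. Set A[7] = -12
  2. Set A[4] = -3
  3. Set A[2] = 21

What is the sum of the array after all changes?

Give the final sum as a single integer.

Answer: 70

Derivation:
Initial sum: 161
Change 1: A[7] 27 -> -12, delta = -39, sum = 122
Change 2: A[4] 31 -> -3, delta = -34, sum = 88
Change 3: A[2] 39 -> 21, delta = -18, sum = 70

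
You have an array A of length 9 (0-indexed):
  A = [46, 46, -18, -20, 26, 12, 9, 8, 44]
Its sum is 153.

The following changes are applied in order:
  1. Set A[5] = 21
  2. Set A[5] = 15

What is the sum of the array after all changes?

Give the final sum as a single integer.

Answer: 156

Derivation:
Initial sum: 153
Change 1: A[5] 12 -> 21, delta = 9, sum = 162
Change 2: A[5] 21 -> 15, delta = -6, sum = 156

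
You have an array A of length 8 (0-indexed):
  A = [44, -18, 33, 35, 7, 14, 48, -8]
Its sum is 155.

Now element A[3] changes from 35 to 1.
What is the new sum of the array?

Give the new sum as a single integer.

Answer: 121

Derivation:
Old value at index 3: 35
New value at index 3: 1
Delta = 1 - 35 = -34
New sum = old_sum + delta = 155 + (-34) = 121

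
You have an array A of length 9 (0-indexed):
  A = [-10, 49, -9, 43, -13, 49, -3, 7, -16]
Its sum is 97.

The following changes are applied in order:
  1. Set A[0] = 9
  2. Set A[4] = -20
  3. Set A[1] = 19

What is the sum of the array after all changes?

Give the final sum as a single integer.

Answer: 79

Derivation:
Initial sum: 97
Change 1: A[0] -10 -> 9, delta = 19, sum = 116
Change 2: A[4] -13 -> -20, delta = -7, sum = 109
Change 3: A[1] 49 -> 19, delta = -30, sum = 79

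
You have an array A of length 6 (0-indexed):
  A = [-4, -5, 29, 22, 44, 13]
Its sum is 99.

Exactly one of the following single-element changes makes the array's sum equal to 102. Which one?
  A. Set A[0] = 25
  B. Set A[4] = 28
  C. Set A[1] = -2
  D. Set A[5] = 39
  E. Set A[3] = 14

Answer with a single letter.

Option A: A[0] -4->25, delta=29, new_sum=99+(29)=128
Option B: A[4] 44->28, delta=-16, new_sum=99+(-16)=83
Option C: A[1] -5->-2, delta=3, new_sum=99+(3)=102 <-- matches target
Option D: A[5] 13->39, delta=26, new_sum=99+(26)=125
Option E: A[3] 22->14, delta=-8, new_sum=99+(-8)=91

Answer: C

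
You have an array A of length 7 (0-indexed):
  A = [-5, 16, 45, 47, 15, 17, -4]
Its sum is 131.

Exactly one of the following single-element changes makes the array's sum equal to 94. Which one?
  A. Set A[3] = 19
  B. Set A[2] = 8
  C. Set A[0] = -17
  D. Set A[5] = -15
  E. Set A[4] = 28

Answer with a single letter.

Answer: B

Derivation:
Option A: A[3] 47->19, delta=-28, new_sum=131+(-28)=103
Option B: A[2] 45->8, delta=-37, new_sum=131+(-37)=94 <-- matches target
Option C: A[0] -5->-17, delta=-12, new_sum=131+(-12)=119
Option D: A[5] 17->-15, delta=-32, new_sum=131+(-32)=99
Option E: A[4] 15->28, delta=13, new_sum=131+(13)=144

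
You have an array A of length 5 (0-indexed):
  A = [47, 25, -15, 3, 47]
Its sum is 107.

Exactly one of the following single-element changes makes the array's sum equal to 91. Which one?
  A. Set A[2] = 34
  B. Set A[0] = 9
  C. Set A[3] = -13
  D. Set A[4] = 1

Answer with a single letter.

Option A: A[2] -15->34, delta=49, new_sum=107+(49)=156
Option B: A[0] 47->9, delta=-38, new_sum=107+(-38)=69
Option C: A[3] 3->-13, delta=-16, new_sum=107+(-16)=91 <-- matches target
Option D: A[4] 47->1, delta=-46, new_sum=107+(-46)=61

Answer: C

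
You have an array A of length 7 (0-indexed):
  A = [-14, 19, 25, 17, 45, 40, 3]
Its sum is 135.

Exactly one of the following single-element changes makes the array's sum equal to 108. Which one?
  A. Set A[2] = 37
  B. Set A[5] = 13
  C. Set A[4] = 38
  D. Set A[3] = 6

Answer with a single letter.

Option A: A[2] 25->37, delta=12, new_sum=135+(12)=147
Option B: A[5] 40->13, delta=-27, new_sum=135+(-27)=108 <-- matches target
Option C: A[4] 45->38, delta=-7, new_sum=135+(-7)=128
Option D: A[3] 17->6, delta=-11, new_sum=135+(-11)=124

Answer: B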